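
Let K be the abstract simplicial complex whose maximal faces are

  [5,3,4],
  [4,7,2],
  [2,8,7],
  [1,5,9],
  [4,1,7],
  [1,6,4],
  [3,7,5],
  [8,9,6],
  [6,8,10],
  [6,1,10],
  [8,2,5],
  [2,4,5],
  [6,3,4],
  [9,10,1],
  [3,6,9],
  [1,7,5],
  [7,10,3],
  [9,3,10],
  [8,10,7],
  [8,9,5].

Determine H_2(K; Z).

H_2 ≅ 0.

Order the vertices as 1 < 2 < 3 < 4 < 5 < 6 < 7 < 8 < 9 < 10. Listing each simplex with vertices in this order, K has dimension 2 with simplices:

  0-simplices (10): [1], [2], [3], [4], [5], [6], [7], [8], [9], [10]
  1-simplices (30): (30 of them)
  2-simplices (20): (20 of them)

Hence C_0 ≅ Z^10, C_1 ≅ Z^30, C_2 ≅ Z^20.

Boundary ∂_1: C_1 → C_0 sends each edge [p,q] (with p < q) to q − p. For instance
  ∂[4,7] = [7] − [4].
The resulting 10×30 matrix has rank 9, and its Smith normal form has invariant factors (1,1,1,1,1,1,1,1,1).

Boundary ∂_2: C_2 → C_1 maps a triangle to the signed sum of its edges. For instance
  ∂[3,5,7] = [5,7] − [3,7] + [3,5],
  ∂[3,4,5] = [4,5] − [3,5] + [3,4].
As a 30×20 matrix over Z this has rank 20, with invariant factors (1,1,1,1,1,1,1,1,1,1,1,1,1,1,1,1,1,1,1,2).

Computing H_k = (kernel of ∂_k) / (image of ∂_{k+1}):

  H_2: rank ker ∂_2 − rank ∂_3 = (20 − 20) − 0 = 0, and there is no ∂_3, so H_2 ≅ 0.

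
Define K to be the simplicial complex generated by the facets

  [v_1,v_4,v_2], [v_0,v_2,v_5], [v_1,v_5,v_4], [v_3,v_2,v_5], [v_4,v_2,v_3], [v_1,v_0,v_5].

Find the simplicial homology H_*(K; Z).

Take the total order v_0 < v_1 < v_2 < v_3 < v_4 < v_5 on the vertex set. Then K (dimension 2) consists of the simplices:

  0-simplices (6): [v_0], [v_1], [v_2], [v_3], [v_4], [v_5]
  1-simplices (12): [v_0,v_1], [v_0,v_2], [v_0,v_5], [v_1,v_2], [v_1,v_4], [v_1,v_5], [v_2,v_3], [v_2,v_4], [v_2,v_5], [v_3,v_4], [v_3,v_5], [v_4,v_5]
  2-simplices (6): [v_0,v_1,v_5], [v_0,v_2,v_5], [v_1,v_2,v_4], [v_1,v_4,v_5], [v_2,v_3,v_4], [v_2,v_3,v_5]

so the chain groups are C_0 ≅ Z^6, C_1 ≅ Z^12, C_2 ≅ Z^6.

Boundary ∂_1: C_1 → C_0 sends each edge [p,q] (with p < q) to q − p. For instance
  ∂[v_3,v_5] = [v_5] − [v_3].
As a 6×12 matrix over Z this has rank 5, with invariant factors (1,1,1,1,1).

Boundary ∂_2: C_2 → C_1 maps a triangle to the signed sum of its edges. For instance
  ∂[v_0,v_2,v_5] = [v_2,v_5] − [v_0,v_5] + [v_0,v_2],
  ∂[v_1,v_2,v_4] = [v_2,v_4] − [v_1,v_4] + [v_1,v_2].
The resulting 12×6 matrix has rank 6, and its Smith normal form has invariant factors (1,1,1,1,1,1).

Reading off H_k = ker ∂_k / im ∂_{k+1}:

  H_0: rank C_0 − rank ∂_1 = 6 − 5 = 1, and the invariant factors of ∂_1 are all 1, so H_0 = Z.
  H_1: rank ker ∂_1 − rank ∂_2 = (12 − 5) − 6 = 1, and the invariant factors of ∂_2 are all 1, so H_1 = Z.
  H_2: rank ker ∂_2 − rank ∂_3 = (6 − 6) − 0 = 0, and there is no ∂_3, so H_2 = 0.

(K is a triangulation of the cylinder S^1 x I.)

H_0 = Z,  H_1 = Z,  H_2 = 0.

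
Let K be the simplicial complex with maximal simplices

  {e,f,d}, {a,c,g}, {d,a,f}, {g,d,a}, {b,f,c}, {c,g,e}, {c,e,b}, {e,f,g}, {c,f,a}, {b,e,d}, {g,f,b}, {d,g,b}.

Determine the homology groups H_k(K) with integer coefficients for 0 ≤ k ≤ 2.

We work with the vertex ordering a < b < c < d < e < f < g. The simplices of K, each written with vertices in increasing order, are:

  0-simplices (7): a, b, c, d, e, f, g
  1-simplices (18): ac, ad, af, ag, bc, bd, be, bf, bg, ce, cf, cg, de, df, dg, ef, eg, fg
  2-simplices (12): acf, acg, adf, adg, bce, bcf, bde, bdg, bfg, ceg, def, efg

Hence C_0 ≅ Z^7, C_1 ≅ Z^18, C_2 ≅ Z^12.

Boundary ∂_1: C_1 → C_0 sends each edge [p,q] (with p < q) to q − p. For instance
  ∂fg = g − f.
The 7×18 boundary matrix has rank 6 and Smith normal form diag(1,1,1,1,1,1).

The boundary map ∂_2: C_2 → C_1 acts by ∂[p,q,r] = [q,r] − [p,r] + [p,q]. For instance
  ∂def = ef − df + de,
  ∂bde = de − be + bd.
The resulting 18×12 matrix has rank 12, and its Smith normal form has invariant factors (1,1,1,1,1,1,1,1,1,1,1,2).

Now H_k = ker ∂_k / im ∂_{k+1}, so:

  H_0: rank C_0 − rank ∂_1 = 7 − 6 = 1, and the invariant factors of ∂_1 are all 1, so H_0 ≅ Z.
  H_1: rank ker ∂_1 − rank ∂_2 = (18 − 6) − 12 = 0, and ∂_2 has invariant factor 2 > 1, so H_1 ≅ Z/2.
  H_2: rank ker ∂_2 − rank ∂_3 = (12 − 12) − 0 = 0, and there is no ∂_3, so H_2 ≅ 0.

H_0 ≅ Z,  H_1 ≅ Z/2,  H_2 = 0.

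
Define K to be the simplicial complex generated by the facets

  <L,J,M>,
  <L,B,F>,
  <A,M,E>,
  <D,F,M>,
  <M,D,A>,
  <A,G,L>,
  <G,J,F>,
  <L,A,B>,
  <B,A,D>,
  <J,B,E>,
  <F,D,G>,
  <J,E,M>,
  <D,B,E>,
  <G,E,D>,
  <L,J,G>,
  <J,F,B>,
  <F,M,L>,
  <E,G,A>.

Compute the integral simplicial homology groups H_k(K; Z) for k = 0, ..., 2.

H_0 = Z,  H_1 = Z ⊕ Z_2,  H_2 = 0.

K has 9 vertices, 27 edges, 18 triangles.
rank ∂_0 = 0, rank ∂_1 = 8 ⇒ b_0 = 9 − 0 − 8 = 1; all invariant factors of ∂_1 are 1 so no torsion. So H_0 = Z.
rank ∂_1 = 8, rank ∂_2 = 18 ⇒ b_1 = 27 − 8 − 18 = 1; ∂_2 has invariant factor(s) [2] giving torsion. So H_1 = Z ⊕ Z_2.
rank ∂_2 = 18, rank ∂_3 = 0 ⇒ b_2 = 18 − 18 − 0 = 0. So H_2 = 0.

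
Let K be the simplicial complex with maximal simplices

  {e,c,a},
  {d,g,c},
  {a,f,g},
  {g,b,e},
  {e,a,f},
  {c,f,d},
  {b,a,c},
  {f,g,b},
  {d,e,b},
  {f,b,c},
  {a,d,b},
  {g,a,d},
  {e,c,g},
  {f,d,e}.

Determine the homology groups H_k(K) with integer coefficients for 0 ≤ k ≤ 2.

K has 7 vertices, 21 edges, 14 triangles.
rank ∂_0 = 0, rank ∂_1 = 6 ⇒ b_0 = 7 − 0 − 6 = 1; all invariant factors of ∂_1 are 1 so no torsion. So H_0 ≅ Z.
rank ∂_1 = 6, rank ∂_2 = 13 ⇒ b_1 = 21 − 6 − 13 = 2; all invariant factors of ∂_2 are 1 so no torsion. So H_1 ≅ Z^2.
rank ∂_2 = 13, rank ∂_3 = 0 ⇒ b_2 = 14 − 13 − 0 = 1. So H_2 ≅ Z.

H_0 = Z,  H_1 = Z^2,  H_2 = Z.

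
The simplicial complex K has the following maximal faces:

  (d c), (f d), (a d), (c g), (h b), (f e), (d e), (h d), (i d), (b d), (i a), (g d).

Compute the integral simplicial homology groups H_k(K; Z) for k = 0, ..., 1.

We work with the vertex ordering a < b < c < d < e < f < g < h < i. The simplices of K, each written with vertices in increasing order, are:

  0-simplices (9): a, b, c, d, e, f, g, h, i
  1-simplices (12): ad, ai, bd, bh, cd, cg, de, df, dg, dh, di, ef

so the chain groups are C_0 ≅ Z^9, C_1 ≅ Z^12.

The boundary map ∂_1: C_1 → C_0 sends each edge [p,q] (with p < q) to q − p. For instance
  ∂dg = g − d.
The 9×12 boundary matrix has rank 8 and Smith normal form diag(1,1,1,1,1,1,1,1).

From H_k ≅ ker(∂_k) / im(∂_{k+1}) we obtain:

  H_0: rank C_0 − rank ∂_1 = 9 − 8 = 1, and the invariant factors of ∂_1 are all 1, so H_0 = Z.
  H_1: rank ker ∂_1 − rank ∂_2 = (12 − 8) − 0 = 4, and there is no ∂_2, so H_1 = Z^4.

As a check, the Euler characteristic is 9 − 12 = -3, which agrees with 1 − 4 = -3.

H_0 ≅ Z,  H_1 ≅ Z^4.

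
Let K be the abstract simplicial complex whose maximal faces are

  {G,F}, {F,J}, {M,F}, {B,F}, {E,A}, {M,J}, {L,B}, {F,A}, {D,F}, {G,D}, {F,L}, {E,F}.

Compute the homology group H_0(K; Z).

We work with the vertex ordering A < B < D < E < F < G < J < L < M. The simplices of K, each written with vertices in increasing order, are:

  0-simplices (9): A, B, D, E, F, G, J, L, M
  1-simplices (12): AE, AF, BF, BL, DF, DG, EF, FG, FJ, FL, FM, JM

giving chain groups C_0 ≅ Z^9, C_1 ≅ Z^12.

The boundary map ∂_1: C_1 → C_0 maps an edge to its endpoints' difference, ∂[p,q] = q − p. For instance
  ∂AE = E − A.
As a 9×12 matrix over Z this has rank 8, with invariant factors (1,1,1,1,1,1,1,1).

From H_k ≅ ker(∂_k) / im(∂_{k+1}) we obtain:

  H_0: rank C_0 − rank ∂_1 = 9 − 8 = 1, and the invariant factors of ∂_1 are all 1, so H_0 ≅ Z.

(K is a triangulation of a wedge of 4 circles.)

H_0 = Z.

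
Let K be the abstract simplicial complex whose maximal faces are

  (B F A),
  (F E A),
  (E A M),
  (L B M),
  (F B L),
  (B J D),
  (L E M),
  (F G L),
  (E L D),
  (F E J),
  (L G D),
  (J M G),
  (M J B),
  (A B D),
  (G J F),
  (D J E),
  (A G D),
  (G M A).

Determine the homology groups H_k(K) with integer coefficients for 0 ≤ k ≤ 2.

H_0 = Z,  H_1 = Z^2,  H_2 = Z.

We work with the vertex ordering A < B < D < E < F < G < J < L < M. The simplices of K, each written with vertices in increasing order, are:

  0-simplices (9): A, B, D, E, F, G, J, L, M
  1-simplices (27): AB, AD, AE, AF, AG, AM, BD, BF, BJ, BL, BM, DE, DG, DJ, DL, EF, EJ, EL, EM, FG, FJ, FL, GJ, GL, GM, JM, LM
  2-simplices (18): ABD, ABF, ADG, AEF, AEM, AGM, BDJ, BFL, BJM, BLM, DEJ, DEL, DGL, EFJ, ELM, FGJ, FGL, GJM

Hence C_0 ≅ Z^9, C_1 ≅ Z^27, C_2 ≅ Z^18.

The boundary map ∂_1: C_1 → C_0 is given by ∂[p,q] = [q] − [p]. For instance
  ∂DG = G − D.
The 9×27 boundary matrix has rank 8 and Smith normal form diag(1,1,1,1,1,1,1,1).

Boundary ∂_2: C_2 → C_1 sends each 2-simplex [p,q,r] to [q,r] − [p,r] + [p,q]. For instance
  ∂FGJ = GJ − FJ + FG,
  ∂ADG = DG − AG + AD.
As a 27×18 matrix over Z this has rank 17, with invariant factors (1,1,1,1,1,1,1,1,1,1,1,1,1,1,1,1,1).

Computing H_k = (kernel of ∂_k) / (image of ∂_{k+1}):

  H_0: rank C_0 − rank ∂_1 = 9 − 8 = 1, and the invariant factors of ∂_1 are all 1, so H_0 ≅ Z.
  H_1: rank ker ∂_1 − rank ∂_2 = (27 − 8) − 17 = 2, and the invariant factors of ∂_2 are all 1, so H_1 ≅ Z^2.
  H_2: rank ker ∂_2 − rank ∂_3 = (18 − 17) − 0 = 1, and there is no ∂_3, so H_2 ≅ Z.

As a check, the Euler characteristic is 9 − 27 + 18 = 0, which agrees with 1 − 2 + 1 = 0.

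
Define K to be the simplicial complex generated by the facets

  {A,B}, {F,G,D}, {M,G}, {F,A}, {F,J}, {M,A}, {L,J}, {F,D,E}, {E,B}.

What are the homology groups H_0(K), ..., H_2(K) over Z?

Fix the vertex order A < B < D < E < F < G < J < L < M and write every simplex with vertices in increasing order. Then dim K = 2 and the simplices of K are:

  0-simplices (9): A, B, D, E, F, G, J, L, M
  1-simplices (12): AB, AF, AM, BE, DE, DF, DG, EF, FG, FJ, GM, JL
  2-simplices (2): DEF, DFG

giving chain groups C_0 ≅ Z^9, C_1 ≅ Z^12, C_2 ≅ Z^2.

Boundary ∂_1: C_1 → C_0 is given by ∂[p,q] = [q] − [p]. For instance
  ∂GM = M − G.
The 9×12 boundary matrix has rank 8 and Smith normal form diag(1,1,1,1,1,1,1,1).

∂_2: C_2 → C_1 acts by ∂[p,q,r] = [q,r] − [p,r] + [p,q]. For instance
  ∂DFG = FG − DG + DF,
  ∂DEF = EF − DF + DE.
The resulting 12×2 matrix has rank 2, and its Smith normal form has invariant factors (1,1).

Now H_k = ker ∂_k / im ∂_{k+1}, so:

  H_0: rank C_0 − rank ∂_1 = 9 − 8 = 1, and the invariant factors of ∂_1 are all 1, so H_0 ≅ Z.
  H_1: rank ker ∂_1 − rank ∂_2 = (12 − 8) − 2 = 2, and the invariant factors of ∂_2 are all 1, so H_1 ≅ Z^2.
  H_2: rank ker ∂_2 − rank ∂_3 = (2 − 2) − 0 = 0, and there is no ∂_3, so H_2 ≅ 0.

As a check, the Euler characteristic is 9 − 12 + 2 = -1, which agrees with 1 − 2 + 0 = -1.

H_0 ≅ Z,  H_1 ≅ Z^2,  H_2 = 0.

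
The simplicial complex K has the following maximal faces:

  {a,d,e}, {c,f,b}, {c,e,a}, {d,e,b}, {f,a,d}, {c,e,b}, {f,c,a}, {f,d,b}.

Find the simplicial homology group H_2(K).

H_2 = Z.

Fix the vertex order a < b < c < d < e < f and write every simplex with vertices in increasing order. Then dim K = 2 and the simplices of K are:

  0-simplices (6): a, b, c, d, e, f
  1-simplices (12): ac, ad, ae, af, bc, bd, be, bf, ce, cf, de, df
  2-simplices (8): ace, acf, ade, adf, bce, bcf, bde, bdf

so the chain groups are C_0 ≅ Z^6, C_1 ≅ Z^12, C_2 ≅ Z^8.

Boundary ∂_1: C_1 → C_0 sends each edge [p,q] (with p < q) to q − p. For instance
  ∂ae = e − a.
The 6×12 boundary matrix has rank 5 and Smith normal form diag(1,1,1,1,1).

The boundary map ∂_2: C_2 → C_1 sends each 2-simplex [p,q,r] to [q,r] − [p,r] + [p,q]. For instance
  ∂bdf = df − bf + bd,
  ∂ade = de − ae + ad.
This gives a 12×8 integer matrix of rank 7; reducing to Smith normal form yields diagonal entries (1,1,1,1,1,1,1).

Reading off H_k = ker ∂_k / im ∂_{k+1}:

  H_2: rank ker ∂_2 − rank ∂_3 = (8 − 7) − 0 = 1, and there is no ∂_3, so H_2 = Z.

(K is a triangulation of the 2-sphere S^2.)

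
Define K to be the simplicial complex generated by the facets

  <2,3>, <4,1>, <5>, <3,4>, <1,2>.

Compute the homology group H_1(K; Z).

H_1 ≅ Z.

Order the vertices as 1 < 2 < 3 < 4 < 5. Listing each simplex with vertices in this order, K has dimension 1 with simplices:

  0-simplices (5): [1], [2], [3], [4], [5]
  1-simplices (4): [1,2], [1,4], [2,3], [3,4]

Hence C_0 ≅ Z^5, C_1 ≅ Z^4.

The boundary map ∂_1: C_1 → C_0 maps an edge to its endpoints' difference, ∂[p,q] = q − p. For instance
  ∂[1,2] = [2] − [1].
This gives a 5×4 integer matrix of rank 3; reducing to Smith normal form yields diagonal entries (1,1,1).

Computing H_k = (kernel of ∂_k) / (image of ∂_{k+1}):

  H_1: rank ker ∂_1 − rank ∂_2 = (4 − 3) − 0 = 1, and there is no ∂_2, so H_1 ≅ Z.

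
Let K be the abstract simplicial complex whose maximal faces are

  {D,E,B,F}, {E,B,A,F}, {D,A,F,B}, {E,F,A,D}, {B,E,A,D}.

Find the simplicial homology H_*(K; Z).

We work with the vertex ordering A < B < D < E < F. The simplices of K, each written with vertices in increasing order, are:

  0-simplices (5): A, B, D, E, F
  1-simplices (10): AB, AD, AE, AF, BD, BE, BF, DE, DF, EF
  2-simplices (10): ABD, ABE, ABF, ADE, ADF, AEF, BDE, BDF, BEF, DEF
  3-simplices (5): ABDE, ABDF, ABEF, ADEF, BDEF

so the chain groups are C_0 ≅ Z^5, C_1 ≅ Z^10, C_2 ≅ Z^10, C_3 ≅ Z^5.

∂_1: C_1 → C_0 maps an edge to its endpoints' difference, ∂[p,q] = q − p. For instance
  ∂DE = E − D.
This gives a 5×10 integer matrix of rank 4; reducing to Smith normal form yields diagonal entries (1,1,1,1).

Boundary ∂_2: C_2 → C_1 maps a triangle to the signed sum of its edges. For instance
  ∂AEF = EF − AF + AE,
  ∂ABE = BE − AE + AB.
As a 10×10 matrix over Z this has rank 6, with invariant factors (1,1,1,1,1,1).

Boundary ∂_3: C_3 → C_2 sends each 3-simplex σ to the alternating sum Σ_i (−1)^i (σ with its i-th vertex removed). For instance
  ∂BDEF = DEF − BEF + BDF − BDE,
  ∂ABEF = BEF − AEF + ABF − ABE.
This gives a 10×5 integer matrix of rank 4; reducing to Smith normal form yields diagonal entries (1,1,1,1).

From H_k ≅ ker(∂_k) / im(∂_{k+1}) we obtain:

  H_0: rank C_0 − rank ∂_1 = 5 − 4 = 1, and the invariant factors of ∂_1 are all 1, so H_0 ≅ Z.
  H_1: rank ker ∂_1 − rank ∂_2 = (10 − 4) − 6 = 0, and the invariant factors of ∂_2 are all 1, so H_1 ≅ 0.
  H_2: rank ker ∂_2 − rank ∂_3 = (10 − 6) − 4 = 0, and the invariant factors of ∂_3 are all 1, so H_2 ≅ 0.
  H_3: rank ker ∂_3 − rank ∂_4 = (5 − 4) − 0 = 1, and there is no ∂_4, so H_3 ≅ Z.

(K is a triangulation of the 3-sphere S^3.)

H_0 = Z,  H_1 = 0,  H_2 = 0,  H_3 = Z.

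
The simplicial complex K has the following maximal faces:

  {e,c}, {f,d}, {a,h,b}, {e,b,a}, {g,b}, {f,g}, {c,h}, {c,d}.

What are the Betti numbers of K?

b_0 = 1, b_1 = 2, b_2 = 0.

Take the total order a < b < c < d < e < f < g < h on the vertex set. Then K (dimension 2) consists of the simplices:

  0-simplices (8): a, b, c, d, e, f, g, h
  1-simplices (11): ab, ae, ah, be, bg, bh, cd, ce, ch, df, fg
  2-simplices (2): abe, abh

giving chain groups C_0 ≅ Z^8, C_1 ≅ Z^11, C_2 ≅ Z^2.

The boundary map ∂_1: C_1 → C_0 maps an edge to its endpoints' difference, ∂[p,q] = q − p. For instance
  ∂ab = b − a.
As a 8×11 matrix over Z this has rank 7, with invariant factors (1,1,1,1,1,1,1).

Boundary ∂_2: C_2 → C_1 acts by ∂[p,q,r] = [q,r] − [p,r] + [p,q]. For instance
  ∂abh = bh − ah + ab,
  ∂abe = be − ae + ab.
As a 11×2 matrix over Z this has rank 2, with invariant factors (1,1).

Reading off H_k = ker ∂_k / im ∂_{k+1}:

  H_0: rank C_0 − rank ∂_1 = 8 − 7 = 1, and the invariant factors of ∂_1 are all 1, so H_0 ≅ Z.
  H_1: rank ker ∂_1 − rank ∂_2 = (11 − 7) − 2 = 2, and the invariant factors of ∂_2 are all 1, so H_1 ≅ Z^2.
  H_2: rank ker ∂_2 − rank ∂_3 = (2 − 2) − 0 = 0, and there is no ∂_3, so H_2 ≅ 0.

As a check, the Euler characteristic is 8 − 11 + 2 = -1, which agrees with 1 − 2 + 0 = -1.

Hence the Betti numbers are b_0 = 1, b_1 = 2, b_2 = 0.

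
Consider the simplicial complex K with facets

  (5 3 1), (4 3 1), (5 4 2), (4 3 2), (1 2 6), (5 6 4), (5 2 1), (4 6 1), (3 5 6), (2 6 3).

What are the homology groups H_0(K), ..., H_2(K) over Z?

Take the total order 1 < 2 < 3 < 4 < 5 < 6 on the vertex set. Then K (dimension 2) consists of the simplices:

  0-simplices (6): [1], [2], [3], [4], [5], [6]
  1-simplices (15): [1,2], [1,3], [1,4], [1,5], [1,6], [2,3], [2,4], [2,5], [2,6], [3,4], [3,5], [3,6], [4,5], [4,6], [5,6]
  2-simplices (10): [1,2,5], [1,2,6], [1,3,4], [1,3,5], [1,4,6], [2,3,4], [2,3,6], [2,4,5], [3,5,6], [4,5,6]

so the chain groups are C_0 ≅ Z^6, C_1 ≅ Z^15, C_2 ≅ Z^10.

The boundary map ∂_1: C_1 → C_0 sends each edge [p,q] (with p < q) to q − p. For instance
  ∂[1,5] = [5] − [1].
This gives a 6×15 integer matrix of rank 5; reducing to Smith normal form yields diagonal entries (1,1,1,1,1).

Boundary ∂_2: C_2 → C_1 acts by ∂[p,q,r] = [q,r] − [p,r] + [p,q]. For instance
  ∂[2,4,5] = [4,5] − [2,5] + [2,4],
  ∂[2,3,6] = [3,6] − [2,6] + [2,3].
As a 15×10 matrix over Z this has rank 10, with invariant factors (1,1,1,1,1,1,1,1,1,2).

Reading off H_k = ker ∂_k / im ∂_{k+1}:

  H_0: rank C_0 − rank ∂_1 = 6 − 5 = 1, and the invariant factors of ∂_1 are all 1, so H_0 = Z.
  H_1: rank ker ∂_1 − rank ∂_2 = (15 − 5) − 10 = 0, and ∂_2 has invariant factor 2 > 1, so H_1 = Z/2.
  H_2: rank ker ∂_2 − rank ∂_3 = (10 − 10) − 0 = 0, and there is no ∂_3, so H_2 = 0.

(K is a triangulation of the real projective plane RP^2.)

H_0 ≅ Z,  H_1 ≅ Z/2,  H_2 = 0.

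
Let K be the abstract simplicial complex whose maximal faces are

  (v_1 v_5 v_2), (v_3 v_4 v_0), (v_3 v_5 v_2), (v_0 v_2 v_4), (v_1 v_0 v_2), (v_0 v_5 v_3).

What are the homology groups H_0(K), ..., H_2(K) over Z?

Order the vertices as v_0 < v_1 < v_2 < v_3 < v_4 < v_5. Listing each simplex with vertices in this order, K has dimension 2 with simplices:

  0-simplices (6): [v_0], [v_1], [v_2], [v_3], [v_4], [v_5]
  1-simplices (12): [v_0,v_1], [v_0,v_2], [v_0,v_3], [v_0,v_4], [v_0,v_5], [v_1,v_2], [v_1,v_5], [v_2,v_3], [v_2,v_4], [v_2,v_5], [v_3,v_4], [v_3,v_5]
  2-simplices (6): [v_0,v_1,v_2], [v_0,v_2,v_4], [v_0,v_3,v_4], [v_0,v_3,v_5], [v_1,v_2,v_5], [v_2,v_3,v_5]

giving chain groups C_0 ≅ Z^6, C_1 ≅ Z^12, C_2 ≅ Z^6.

Boundary ∂_1: C_1 → C_0 sends each edge [p,q] (with p < q) to q − p. For instance
  ∂[v_0,v_4] = [v_4] − [v_0].
As a 6×12 matrix over Z this has rank 5, with invariant factors (1,1,1,1,1).

The boundary map ∂_2: C_2 → C_1 maps a triangle to the signed sum of its edges. For instance
  ∂[v_0,v_3,v_4] = [v_3,v_4] − [v_0,v_4] + [v_0,v_3],
  ∂[v_2,v_3,v_5] = [v_3,v_5] − [v_2,v_5] + [v_2,v_3].
The resulting 12×6 matrix has rank 6, and its Smith normal form has invariant factors (1,1,1,1,1,1).

Now H_k = ker ∂_k / im ∂_{k+1}, so:

  H_0: rank C_0 − rank ∂_1 = 6 − 5 = 1, and the invariant factors of ∂_1 are all 1, so H_0 = Z.
  H_1: rank ker ∂_1 − rank ∂_2 = (12 − 5) − 6 = 1, and the invariant factors of ∂_2 are all 1, so H_1 = Z.
  H_2: rank ker ∂_2 − rank ∂_3 = (6 − 6) − 0 = 0, and there is no ∂_3, so H_2 = 0.

H_0 ≅ Z,  H_1 ≅ Z,  H_2 = 0.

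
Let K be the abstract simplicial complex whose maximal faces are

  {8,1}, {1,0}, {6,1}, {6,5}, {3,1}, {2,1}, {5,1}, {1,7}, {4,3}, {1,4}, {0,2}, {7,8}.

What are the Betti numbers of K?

Take the total order 0 < 1 < 2 < 3 < 4 < 5 < 6 < 7 < 8 on the vertex set. Then K (dimension 1) consists of the simplices:

  0-simplices (9): [0], [1], [2], [3], [4], [5], [6], [7], [8]
  1-simplices (12): [0,1], [0,2], [1,2], [1,3], [1,4], [1,5], [1,6], [1,7], [1,8], [3,4], [5,6], [7,8]

so the chain groups are C_0 ≅ Z^9, C_1 ≅ Z^12.

∂_1: C_1 → C_0 is given by ∂[p,q] = [q] − [p].
The resulting 9×12 matrix has rank 8, and its Smith normal form has invariant factors (1,1,1,1,1,1,1,1).

Computing H_k = (kernel of ∂_k) / (image of ∂_{k+1}):

  H_0: rank C_0 − rank ∂_1 = 9 − 8 = 1, and the invariant factors of ∂_1 are all 1, so H_0 ≅ Z.
  H_1: rank ker ∂_1 − rank ∂_2 = (12 − 8) − 0 = 4, and there is no ∂_2, so H_1 ≅ Z^4.

As a check, the Euler characteristic is 9 − 12 = -3, which agrees with 1 − 4 = -3.

Hence the Betti numbers are b_0 = 1, b_1 = 4.

b_0 = 1, b_1 = 4.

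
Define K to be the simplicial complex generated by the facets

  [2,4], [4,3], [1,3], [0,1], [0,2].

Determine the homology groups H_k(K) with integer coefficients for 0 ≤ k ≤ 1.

H_0 ≅ Z,  H_1 ≅ Z.

K has 5 vertices, 5 edges.
rank ∂_0 = 0, rank ∂_1 = 4 ⇒ b_0 = 5 − 0 − 4 = 1; all invariant factors of ∂_1 are 1 so no torsion. So H_0 = Z.
rank ∂_1 = 4, rank ∂_2 = 0 ⇒ b_1 = 5 − 4 − 0 = 1. So H_1 = Z.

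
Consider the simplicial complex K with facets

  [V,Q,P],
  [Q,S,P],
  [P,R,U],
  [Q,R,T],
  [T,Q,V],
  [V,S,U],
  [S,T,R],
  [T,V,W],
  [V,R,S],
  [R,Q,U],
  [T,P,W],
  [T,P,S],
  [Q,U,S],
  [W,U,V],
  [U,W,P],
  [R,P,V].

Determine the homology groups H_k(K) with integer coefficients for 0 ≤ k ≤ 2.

H_0 ≅ Z,  H_1 ≅ Z^2,  H_2 ≅ Z.

K has 8 vertices, 24 edges, 16 triangles.
rank ∂_0 = 0, rank ∂_1 = 7 ⇒ b_0 = 8 − 0 − 7 = 1; all invariant factors of ∂_1 are 1 so no torsion. So H_0 = Z.
rank ∂_1 = 7, rank ∂_2 = 15 ⇒ b_1 = 24 − 7 − 15 = 2; all invariant factors of ∂_2 are 1 so no torsion. So H_1 = Z^2.
rank ∂_2 = 15, rank ∂_3 = 0 ⇒ b_2 = 16 − 15 − 0 = 1. So H_2 = Z.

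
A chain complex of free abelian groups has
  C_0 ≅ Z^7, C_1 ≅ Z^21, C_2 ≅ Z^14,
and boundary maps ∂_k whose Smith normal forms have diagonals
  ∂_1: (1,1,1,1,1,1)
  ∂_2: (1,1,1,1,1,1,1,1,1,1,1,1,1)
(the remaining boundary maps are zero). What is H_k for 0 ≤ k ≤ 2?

H_0 = Z,  H_1 = Z^2,  H_2 = Z.

H_0: b_0 = 7 − 0 − 6 = 1; torsion from ∂_1 factors > 1: none. So H_0 = Z.
H_1: b_1 = 21 − 6 − 13 = 2; torsion from ∂_2 factors > 1: none. So H_1 = Z^2.
H_2: b_2 = 14 − 13 − 0 = 1; torsion from ∂_3 factors > 1: none. So H_2 = Z.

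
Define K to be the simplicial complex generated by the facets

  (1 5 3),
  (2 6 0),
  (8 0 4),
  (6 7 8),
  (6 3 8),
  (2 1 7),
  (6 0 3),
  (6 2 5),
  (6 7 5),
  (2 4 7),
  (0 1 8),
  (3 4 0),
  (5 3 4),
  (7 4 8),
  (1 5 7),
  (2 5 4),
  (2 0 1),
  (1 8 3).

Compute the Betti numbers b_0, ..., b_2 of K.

b_0 = 1, b_1 = 1, b_2 = 0.

Take the total order 0 < 1 < 2 < 3 < 4 < 5 < 6 < 7 < 8 on the vertex set. Then K (dimension 2) consists of the simplices:

  0-simplices (9): [0], [1], [2], [3], [4], [5], [6], [7], [8]
  1-simplices (27): (27 of them)
  2-simplices (18): [0,1,2], [0,1,8], [0,2,6], [0,3,4], [0,3,6], [0,4,8], [1,2,7], [1,3,5], [1,3,8], [1,5,7], [2,4,5], [2,4,7], [2,5,6], [3,4,5], [3,6,8], [4,7,8], [5,6,7], [6,7,8]

so the chain groups are C_0 ≅ Z^9, C_1 ≅ Z^27, C_2 ≅ Z^18.

Boundary ∂_1: C_1 → C_0 sends each edge [p,q] (with p < q) to q − p.
The 9×27 boundary matrix has rank 8 and Smith normal form diag(1,1,1,1,1,1,1,1).

The boundary map ∂_2: C_2 → C_1 sends each 2-simplex [p,q,r] to [q,r] − [p,r] + [p,q]. For instance
  ∂[5,6,7] = [6,7] − [5,7] + [5,6],
  ∂[0,2,6] = [2,6] − [0,6] + [0,2].
This gives a 27×18 integer matrix of rank 18; reducing to Smith normal form yields diagonal entries (1,1,1,1,1,1,1,1,1,1,1,1,1,1,1,1,1,2).

Computing H_k = (kernel of ∂_k) / (image of ∂_{k+1}):

  H_0: rank C_0 − rank ∂_1 = 9 − 8 = 1, and the invariant factors of ∂_1 are all 1, so H_0 = Z.
  H_1: rank ker ∂_1 − rank ∂_2 = (27 − 8) − 18 = 1, and ∂_2 has invariant factor 2 > 1, so H_1 = Z ⊕ Z_2.
  H_2: rank ker ∂_2 − rank ∂_3 = (18 − 18) − 0 = 0, and there is no ∂_3, so H_2 = 0.

As a check, the Euler characteristic is 9 − 27 + 18 = 0, which agrees with 1 − 1 + 0 = 0.
(K is a triangulation of the Klein bottle.)

Hence the Betti numbers are b_0 = 1, b_1 = 1, b_2 = 0.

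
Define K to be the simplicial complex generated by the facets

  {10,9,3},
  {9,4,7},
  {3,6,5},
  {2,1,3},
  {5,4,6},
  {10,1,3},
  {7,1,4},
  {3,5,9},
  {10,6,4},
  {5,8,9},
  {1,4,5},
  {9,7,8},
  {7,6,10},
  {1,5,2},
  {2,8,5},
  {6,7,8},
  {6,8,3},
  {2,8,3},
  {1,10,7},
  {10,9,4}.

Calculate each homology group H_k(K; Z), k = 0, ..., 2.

K has 10 vertices, 30 edges, 20 triangles.
rank ∂_0 = 0, rank ∂_1 = 9 ⇒ b_0 = 10 − 0 − 9 = 1; all invariant factors of ∂_1 are 1 so no torsion. So H_0 = Z.
rank ∂_1 = 9, rank ∂_2 = 20 ⇒ b_1 = 30 − 9 − 20 = 1; ∂_2 has invariant factor(s) [2] giving torsion. So H_1 = Z ⊕ Z/2.
rank ∂_2 = 20, rank ∂_3 = 0 ⇒ b_2 = 20 − 20 − 0 = 0. So H_2 = 0.

H_0 ≅ Z,  H_1 ≅ Z ⊕ Z/2,  H_2 = 0.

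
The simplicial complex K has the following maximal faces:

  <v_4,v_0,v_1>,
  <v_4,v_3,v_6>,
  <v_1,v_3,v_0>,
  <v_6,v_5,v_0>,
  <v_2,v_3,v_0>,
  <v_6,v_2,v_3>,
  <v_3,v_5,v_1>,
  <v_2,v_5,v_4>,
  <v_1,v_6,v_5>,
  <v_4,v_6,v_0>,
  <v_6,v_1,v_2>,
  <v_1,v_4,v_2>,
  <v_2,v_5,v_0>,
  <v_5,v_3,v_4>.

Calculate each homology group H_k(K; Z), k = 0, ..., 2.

We work with the vertex ordering v_0 < v_1 < v_2 < v_3 < v_4 < v_5 < v_6. The simplices of K, each written with vertices in increasing order, are:

  0-simplices (7): [v_0], [v_1], [v_2], [v_3], [v_4], [v_5], [v_6]
  1-simplices (21): (21 of them)
  2-simplices (14): (14 of them)

so the chain groups are C_0 ≅ Z^7, C_1 ≅ Z^21, C_2 ≅ Z^14.

The boundary map ∂_1: C_1 → C_0 is given by ∂[p,q] = [q] − [p].
This gives a 7×21 integer matrix of rank 6; reducing to Smith normal form yields diagonal entries (1,1,1,1,1,1).

The boundary map ∂_2: C_2 → C_1 maps a triangle to the signed sum of its edges. For instance
  ∂[v_2,v_4,v_5] = [v_4,v_5] − [v_2,v_5] + [v_2,v_4],
  ∂[v_0,v_1,v_4] = [v_1,v_4] − [v_0,v_4] + [v_0,v_1].
This gives a 21×14 integer matrix of rank 13; reducing to Smith normal form yields diagonal entries (1,1,1,1,1,1,1,1,1,1,1,1,1).

Computing H_k = (kernel of ∂_k) / (image of ∂_{k+1}):

  H_0: rank C_0 − rank ∂_1 = 7 − 6 = 1, and the invariant factors of ∂_1 are all 1, so H_0 ≅ Z.
  H_1: rank ker ∂_1 − rank ∂_2 = (21 − 6) − 13 = 2, and the invariant factors of ∂_2 are all 1, so H_1 ≅ Z^2.
  H_2: rank ker ∂_2 − rank ∂_3 = (14 − 13) − 0 = 1, and there is no ∂_3, so H_2 ≅ Z.

H_0 ≅ Z,  H_1 ≅ Z^2,  H_2 ≅ Z.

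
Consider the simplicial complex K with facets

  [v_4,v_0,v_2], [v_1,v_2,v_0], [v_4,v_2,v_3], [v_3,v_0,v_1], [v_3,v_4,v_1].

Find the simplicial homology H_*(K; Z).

Fix the vertex order v_0 < v_1 < v_2 < v_3 < v_4 and write every simplex with vertices in increasing order. Then dim K = 2 and the simplices of K are:

  0-simplices (5): [v_0], [v_1], [v_2], [v_3], [v_4]
  1-simplices (10): [v_0,v_1], [v_0,v_2], [v_0,v_3], [v_0,v_4], [v_1,v_2], [v_1,v_3], [v_1,v_4], [v_2,v_3], [v_2,v_4], [v_3,v_4]
  2-simplices (5): [v_0,v_1,v_2], [v_0,v_1,v_3], [v_0,v_2,v_4], [v_1,v_3,v_4], [v_2,v_3,v_4]

so the chain groups are C_0 ≅ Z^5, C_1 ≅ Z^10, C_2 ≅ Z^5.

Boundary ∂_1: C_1 → C_0 sends each edge [p,q] (with p < q) to q − p. For instance
  ∂[v_3,v_4] = [v_4] − [v_3].
As a 5×10 matrix over Z this has rank 4, with invariant factors (1,1,1,1).

The boundary map ∂_2: C_2 → C_1 sends each 2-simplex [p,q,r] to [q,r] − [p,r] + [p,q]. For instance
  ∂[v_0,v_2,v_4] = [v_2,v_4] − [v_0,v_4] + [v_0,v_2],
  ∂[v_1,v_3,v_4] = [v_3,v_4] − [v_1,v_4] + [v_1,v_3].
As a 10×5 matrix over Z this has rank 5, with invariant factors (1,1,1,1,1).

Reading off H_k = ker ∂_k / im ∂_{k+1}:

  H_0: rank C_0 − rank ∂_1 = 5 − 4 = 1, and the invariant factors of ∂_1 are all 1, so H_0 ≅ Z.
  H_1: rank ker ∂_1 − rank ∂_2 = (10 − 4) − 5 = 1, and the invariant factors of ∂_2 are all 1, so H_1 ≅ Z.
  H_2: rank ker ∂_2 − rank ∂_3 = (5 − 5) − 0 = 0, and there is no ∂_3, so H_2 ≅ 0.

H_0 = Z,  H_1 = Z,  H_2 = 0.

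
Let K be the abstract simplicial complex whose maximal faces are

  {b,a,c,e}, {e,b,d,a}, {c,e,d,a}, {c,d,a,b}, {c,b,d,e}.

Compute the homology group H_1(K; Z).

H_1 ≅ 0.

Order the vertices as a < b < c < d < e. Listing each simplex with vertices in this order, K has dimension 3 with simplices:

  0-simplices (5): a, b, c, d, e
  1-simplices (10): ab, ac, ad, ae, bc, bd, be, cd, ce, de
  2-simplices (10): abc, abd, abe, acd, ace, ade, bcd, bce, bde, cde
  3-simplices (5): abcd, abce, abde, acde, bcde

giving chain groups C_0 ≅ Z^5, C_1 ≅ Z^10, C_2 ≅ Z^10, C_3 ≅ Z^5.

Boundary ∂_1: C_1 → C_0 maps an edge to its endpoints' difference, ∂[p,q] = q − p.
This gives a 5×10 integer matrix of rank 4; reducing to Smith normal form yields diagonal entries (1,1,1,1).

∂_2: C_2 → C_1 sends each 2-simplex [p,q,r] to [q,r] − [p,r] + [p,q]. For instance
  ∂ade = de − ae + ad,
  ∂bcd = cd − bd + bc.
The resulting 10×10 matrix has rank 6, and its Smith normal form has invariant factors (1,1,1,1,1,1).

Boundary ∂_3: C_3 → C_2 sends each 3-simplex σ to the alternating sum Σ_i (−1)^i (σ with its i-th vertex removed). For instance
  ∂abce = bce − ace + abe − abc,
  ∂acde = cde − ade + ace − acd.
As a 10×5 matrix over Z this has rank 4, with invariant factors (1,1,1,1).

Computing H_k = (kernel of ∂_k) / (image of ∂_{k+1}):

  H_1: rank ker ∂_1 − rank ∂_2 = (10 − 4) − 6 = 0, and the invariant factors of ∂_2 are all 1, so H_1 = 0.

(K is a triangulation of the 3-sphere S^3.)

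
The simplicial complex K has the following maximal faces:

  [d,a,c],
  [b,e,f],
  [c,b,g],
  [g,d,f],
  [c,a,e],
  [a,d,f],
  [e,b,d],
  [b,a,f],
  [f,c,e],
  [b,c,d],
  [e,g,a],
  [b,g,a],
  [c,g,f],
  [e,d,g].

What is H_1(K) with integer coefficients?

H_1 = Z^2.

Order the vertices as a < b < c < d < e < f < g. Listing each simplex with vertices in this order, K has dimension 2 with simplices:

  0-simplices (7): a, b, c, d, e, f, g
  1-simplices (21): ab, ac, ad, ae, af, ag, bc, bd, be, bf, bg, cd, ce, cf, cg, de, df, dg, ef, eg, fg
  2-simplices (14): abf, abg, acd, ace, adf, aeg, bcd, bcg, bde, bef, cef, cfg, deg, dfg

giving chain groups C_0 ≅ Z^7, C_1 ≅ Z^21, C_2 ≅ Z^14.

Boundary ∂_1: C_1 → C_0 sends each edge [p,q] (with p < q) to q − p. For instance
  ∂af = f − a.
This gives a 7×21 integer matrix of rank 6; reducing to Smith normal form yields diagonal entries (1,1,1,1,1,1).

Boundary ∂_2: C_2 → C_1 sends each 2-simplex [p,q,r] to [q,r] − [p,r] + [p,q]. For instance
  ∂acd = cd − ad + ac,
  ∂adf = df − af + ad.
As a 21×14 matrix over Z this has rank 13, with invariant factors (1,1,1,1,1,1,1,1,1,1,1,1,1).

From H_k ≅ ker(∂_k) / im(∂_{k+1}) we obtain:

  H_1: rank ker ∂_1 − rank ∂_2 = (21 − 6) − 13 = 2, and the invariant factors of ∂_2 are all 1, so H_1 ≅ Z^2.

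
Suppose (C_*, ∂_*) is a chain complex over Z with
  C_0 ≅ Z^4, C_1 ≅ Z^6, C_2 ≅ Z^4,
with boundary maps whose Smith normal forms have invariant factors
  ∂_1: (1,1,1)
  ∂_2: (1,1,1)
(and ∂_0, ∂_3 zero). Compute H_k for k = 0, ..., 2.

H_0: b_0 = 4 − 0 − 3 = 1; torsion from ∂_1 factors > 1: none. So H_0 = Z.
H_1: b_1 = 6 − 3 − 3 = 0; torsion from ∂_2 factors > 1: none. So H_1 = 0.
H_2: b_2 = 4 − 3 − 0 = 1; torsion from ∂_3 factors > 1: none. So H_2 = Z.

H_0 = Z,  H_1 = 0,  H_2 = Z.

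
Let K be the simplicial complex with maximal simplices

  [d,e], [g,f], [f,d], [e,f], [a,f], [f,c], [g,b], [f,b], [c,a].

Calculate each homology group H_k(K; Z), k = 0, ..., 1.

Take the total order a < b < c < d < e < f < g on the vertex set. Then K (dimension 1) consists of the simplices:

  0-simplices (7): a, b, c, d, e, f, g
  1-simplices (9): ac, af, bf, bg, cf, de, df, ef, fg

so the chain groups are C_0 ≅ Z^7, C_1 ≅ Z^9.

∂_1: C_1 → C_0 is given by ∂[p,q] = [q] − [p]. For instance
  ∂de = e − d.
This gives a 7×9 integer matrix of rank 6; reducing to Smith normal form yields diagonal entries (1,1,1,1,1,1).

Computing H_k = (kernel of ∂_k) / (image of ∂_{k+1}):

  H_0: rank C_0 − rank ∂_1 = 7 − 6 = 1, and the invariant factors of ∂_1 are all 1, so H_0 ≅ Z.
  H_1: rank ker ∂_1 − rank ∂_2 = (9 − 6) − 0 = 3, and there is no ∂_2, so H_1 ≅ Z^3.

As a check, the Euler characteristic is 7 − 9 = -2, which agrees with 1 − 3 = -2.
(K is a triangulation of a wedge of 3 circles.)

H_0 ≅ Z,  H_1 ≅ Z^3.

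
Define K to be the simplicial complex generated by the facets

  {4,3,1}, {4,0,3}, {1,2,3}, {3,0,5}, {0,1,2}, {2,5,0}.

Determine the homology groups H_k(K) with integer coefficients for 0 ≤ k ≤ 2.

H_0 ≅ Z,  H_1 ≅ Z,  H_2 = 0.

Fix the vertex order 0 < 1 < 2 < 3 < 4 < 5 and write every simplex with vertices in increasing order. Then dim K = 2 and the simplices of K are:

  0-simplices (6): [0], [1], [2], [3], [4], [5]
  1-simplices (12): [0,1], [0,2], [0,3], [0,4], [0,5], [1,2], [1,3], [1,4], [2,3], [2,5], [3,4], [3,5]
  2-simplices (6): [0,1,2], [0,2,5], [0,3,4], [0,3,5], [1,2,3], [1,3,4]

so the chain groups are C_0 ≅ Z^6, C_1 ≅ Z^12, C_2 ≅ Z^6.

∂_1: C_1 → C_0 sends each edge [p,q] (with p < q) to q − p. For instance
  ∂[2,5] = [5] − [2].
The 6×12 boundary matrix has rank 5 and Smith normal form diag(1,1,1,1,1).

∂_2: C_2 → C_1 sends each 2-simplex [p,q,r] to [q,r] − [p,r] + [p,q]. For instance
  ∂[0,2,5] = [2,5] − [0,5] + [0,2],
  ∂[1,2,3] = [2,3] − [1,3] + [1,2].
The resulting 12×6 matrix has rank 6, and its Smith normal form has invariant factors (1,1,1,1,1,1).

Now H_k = ker ∂_k / im ∂_{k+1}, so:

  H_0: rank C_0 − rank ∂_1 = 6 − 5 = 1, and the invariant factors of ∂_1 are all 1, so H_0 = Z.
  H_1: rank ker ∂_1 − rank ∂_2 = (12 − 5) − 6 = 1, and the invariant factors of ∂_2 are all 1, so H_1 = Z.
  H_2: rank ker ∂_2 − rank ∂_3 = (6 − 6) − 0 = 0, and there is no ∂_3, so H_2 = 0.

(K is a triangulation of the cylinder S^1 x I.)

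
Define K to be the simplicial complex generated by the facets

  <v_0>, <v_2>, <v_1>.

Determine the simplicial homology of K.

Fix the vertex order v_0 < v_1 < v_2 and write every simplex with vertices in increasing order. Then dim K = 0 and the simplices of K are:

  0-simplices (3): [v_0], [v_1], [v_2]

giving chain groups C_0 ≅ Z^3.

Computing H_k = (kernel of ∂_k) / (image of ∂_{k+1}):

  H_0: rank C_0 − rank ∂_1 = 3 − 0 = 3, and there is no ∂_1, so H_0 = Z^3.

H_0 ≅ Z^3.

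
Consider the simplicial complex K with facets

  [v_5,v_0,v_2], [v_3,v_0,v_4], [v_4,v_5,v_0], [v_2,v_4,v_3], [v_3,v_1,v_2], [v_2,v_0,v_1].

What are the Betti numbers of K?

b_0 = 1, b_1 = 1, b_2 = 0.

We work with the vertex ordering v_0 < v_1 < v_2 < v_3 < v_4 < v_5. The simplices of K, each written with vertices in increasing order, are:

  0-simplices (6): [v_0], [v_1], [v_2], [v_3], [v_4], [v_5]
  1-simplices (12): [v_0,v_1], [v_0,v_2], [v_0,v_3], [v_0,v_4], [v_0,v_5], [v_1,v_2], [v_1,v_3], [v_2,v_3], [v_2,v_4], [v_2,v_5], [v_3,v_4], [v_4,v_5]
  2-simplices (6): [v_0,v_1,v_2], [v_0,v_2,v_5], [v_0,v_3,v_4], [v_0,v_4,v_5], [v_1,v_2,v_3], [v_2,v_3,v_4]

Hence C_0 ≅ Z^6, C_1 ≅ Z^12, C_2 ≅ Z^6.

The boundary map ∂_1: C_1 → C_0 sends each edge [p,q] (with p < q) to q − p. For instance
  ∂[v_0,v_1] = [v_1] − [v_0].
As a 6×12 matrix over Z this has rank 5, with invariant factors (1,1,1,1,1).

∂_2: C_2 → C_1 sends each 2-simplex [p,q,r] to [q,r] − [p,r] + [p,q]. For instance
  ∂[v_0,v_2,v_5] = [v_2,v_5] − [v_0,v_5] + [v_0,v_2],
  ∂[v_0,v_3,v_4] = [v_3,v_4] − [v_0,v_4] + [v_0,v_3].
The resulting 12×6 matrix has rank 6, and its Smith normal form has invariant factors (1,1,1,1,1,1).

Reading off H_k = ker ∂_k / im ∂_{k+1}:

  H_0: rank C_0 − rank ∂_1 = 6 − 5 = 1, and the invariant factors of ∂_1 are all 1, so H_0 ≅ Z.
  H_1: rank ker ∂_1 − rank ∂_2 = (12 − 5) − 6 = 1, and the invariant factors of ∂_2 are all 1, so H_1 ≅ Z.
  H_2: rank ker ∂_2 − rank ∂_3 = (6 − 6) − 0 = 0, and there is no ∂_3, so H_2 ≅ 0.

Hence the Betti numbers are b_0 = 1, b_1 = 1, b_2 = 0.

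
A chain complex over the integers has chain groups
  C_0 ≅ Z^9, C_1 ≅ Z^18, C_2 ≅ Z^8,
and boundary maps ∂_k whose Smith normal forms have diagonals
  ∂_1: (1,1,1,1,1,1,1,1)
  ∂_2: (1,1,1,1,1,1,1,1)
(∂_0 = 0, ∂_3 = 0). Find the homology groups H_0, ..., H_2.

H_0 ≅ Z,  H_1 ≅ Z^2,  H_2 = 0.

H_0: b_0 = 9 − 0 − 8 = 1; torsion from ∂_1 factors > 1: none. So H_0 ≅ Z.
H_1: b_1 = 18 − 8 − 8 = 2; torsion from ∂_2 factors > 1: none. So H_1 ≅ Z^2.
H_2: b_2 = 8 − 8 − 0 = 0; torsion from ∂_3 factors > 1: none. So H_2 ≅ 0.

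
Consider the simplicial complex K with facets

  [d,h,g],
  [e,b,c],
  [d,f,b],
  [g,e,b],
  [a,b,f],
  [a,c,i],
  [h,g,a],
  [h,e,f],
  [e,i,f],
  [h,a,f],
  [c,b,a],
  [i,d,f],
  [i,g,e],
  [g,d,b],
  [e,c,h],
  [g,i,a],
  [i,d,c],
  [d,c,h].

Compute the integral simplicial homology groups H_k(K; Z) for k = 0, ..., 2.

H_0 ≅ Z,  H_1 ≅ Z^2,  H_2 ≅ Z.

We work with the vertex ordering a < b < c < d < e < f < g < h < i. The simplices of K, each written with vertices in increasing order, are:

  0-simplices (9): a, b, c, d, e, f, g, h, i
  1-simplices (27): ab, ac, af, ag, ah, ai, bc, bd, be, bf, bg, cd, ce, ch, ci, df, dg, dh, di, ef, eg, eh, ei, fh, fi, gh, gi
  2-simplices (18): abc, abf, aci, afh, agh, agi, bce, bdf, bdg, beg, cdh, cdi, ceh, dfi, dgh, efh, efi, egi

so the chain groups are C_0 ≅ Z^9, C_1 ≅ Z^27, C_2 ≅ Z^18.

The boundary map ∂_1: C_1 → C_0 is given by ∂[p,q] = [q] − [p].
The 9×27 boundary matrix has rank 8 and Smith normal form diag(1,1,1,1,1,1,1,1).

Boundary ∂_2: C_2 → C_1 sends each 2-simplex [p,q,r] to [q,r] − [p,r] + [p,q]. For instance
  ∂ceh = eh − ch + ce,
  ∂beg = eg − bg + be.
As a 27×18 matrix over Z this has rank 17, with invariant factors (1,1,1,1,1,1,1,1,1,1,1,1,1,1,1,1,1).

Reading off H_k = ker ∂_k / im ∂_{k+1}:

  H_0: rank C_0 − rank ∂_1 = 9 − 8 = 1, and the invariant factors of ∂_1 are all 1, so H_0 ≅ Z.
  H_1: rank ker ∂_1 − rank ∂_2 = (27 − 8) − 17 = 2, and the invariant factors of ∂_2 are all 1, so H_1 ≅ Z^2.
  H_2: rank ker ∂_2 − rank ∂_3 = (18 − 17) − 0 = 1, and there is no ∂_3, so H_2 ≅ Z.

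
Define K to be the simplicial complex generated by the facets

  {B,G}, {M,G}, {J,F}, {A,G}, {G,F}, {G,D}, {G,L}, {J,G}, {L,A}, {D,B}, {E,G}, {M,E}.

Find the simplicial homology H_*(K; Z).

H_0 ≅ Z,  H_1 ≅ Z^4.

Fix the vertex order A < B < D < E < F < G < J < L < M and write every simplex with vertices in increasing order. Then dim K = 1 and the simplices of K are:

  0-simplices (9): A, B, D, E, F, G, J, L, M
  1-simplices (12): AG, AL, BD, BG, DG, EG, EM, FG, FJ, GJ, GL, GM

Hence C_0 ≅ Z^9, C_1 ≅ Z^12.

The boundary map ∂_1: C_1 → C_0 maps an edge to its endpoints' difference, ∂[p,q] = q − p.
The resulting 9×12 matrix has rank 8, and its Smith normal form has invariant factors (1,1,1,1,1,1,1,1).

Computing H_k = (kernel of ∂_k) / (image of ∂_{k+1}):

  H_0: rank C_0 − rank ∂_1 = 9 − 8 = 1, and the invariant factors of ∂_1 are all 1, so H_0 = Z.
  H_1: rank ker ∂_1 − rank ∂_2 = (12 − 8) − 0 = 4, and there is no ∂_2, so H_1 = Z^4.

As a check, the Euler characteristic is 9 − 12 = -3, which agrees with 1 − 4 = -3.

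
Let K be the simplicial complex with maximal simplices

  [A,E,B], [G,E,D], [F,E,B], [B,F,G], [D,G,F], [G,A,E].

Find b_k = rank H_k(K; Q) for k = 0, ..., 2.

Order the vertices as A < B < D < E < F < G. Listing each simplex with vertices in this order, K has dimension 2 with simplices:

  0-simplices (6): A, B, D, E, F, G
  1-simplices (12): AB, AE, AG, BE, BF, BG, DE, DF, DG, EF, EG, FG
  2-simplices (6): ABE, AEG, BEF, BFG, DEG, DFG

giving chain groups C_0 ≅ Z^6, C_1 ≅ Z^12, C_2 ≅ Z^6.

The boundary map ∂_1: C_1 → C_0 is given by ∂[p,q] = [q] − [p]. For instance
  ∂BF = F − B.
This gives a 6×12 integer matrix of rank 5; reducing to Smith normal form yields diagonal entries (1,1,1,1,1).

The boundary map ∂_2: C_2 → C_1 sends each 2-simplex [p,q,r] to [q,r] − [p,r] + [p,q]. For instance
  ∂BFG = FG − BG + BF,
  ∂BEF = EF − BF + BE.
The resulting 12×6 matrix has rank 6, and its Smith normal form has invariant factors (1,1,1,1,1,1).

Reading off H_k = ker ∂_k / im ∂_{k+1}:

  H_0: rank C_0 − rank ∂_1 = 6 − 5 = 1, and the invariant factors of ∂_1 are all 1, so H_0 ≅ Z.
  H_1: rank ker ∂_1 − rank ∂_2 = (12 − 5) − 6 = 1, and the invariant factors of ∂_2 are all 1, so H_1 ≅ Z.
  H_2: rank ker ∂_2 − rank ∂_3 = (6 − 6) − 0 = 0, and there is no ∂_3, so H_2 ≅ 0.

As a check, the Euler characteristic is 6 − 12 + 6 = 0, which agrees with 1 − 1 + 0 = 0.

Hence the Betti numbers are b_0 = 1, b_1 = 1, b_2 = 0.

b_0 = 1, b_1 = 1, b_2 = 0.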